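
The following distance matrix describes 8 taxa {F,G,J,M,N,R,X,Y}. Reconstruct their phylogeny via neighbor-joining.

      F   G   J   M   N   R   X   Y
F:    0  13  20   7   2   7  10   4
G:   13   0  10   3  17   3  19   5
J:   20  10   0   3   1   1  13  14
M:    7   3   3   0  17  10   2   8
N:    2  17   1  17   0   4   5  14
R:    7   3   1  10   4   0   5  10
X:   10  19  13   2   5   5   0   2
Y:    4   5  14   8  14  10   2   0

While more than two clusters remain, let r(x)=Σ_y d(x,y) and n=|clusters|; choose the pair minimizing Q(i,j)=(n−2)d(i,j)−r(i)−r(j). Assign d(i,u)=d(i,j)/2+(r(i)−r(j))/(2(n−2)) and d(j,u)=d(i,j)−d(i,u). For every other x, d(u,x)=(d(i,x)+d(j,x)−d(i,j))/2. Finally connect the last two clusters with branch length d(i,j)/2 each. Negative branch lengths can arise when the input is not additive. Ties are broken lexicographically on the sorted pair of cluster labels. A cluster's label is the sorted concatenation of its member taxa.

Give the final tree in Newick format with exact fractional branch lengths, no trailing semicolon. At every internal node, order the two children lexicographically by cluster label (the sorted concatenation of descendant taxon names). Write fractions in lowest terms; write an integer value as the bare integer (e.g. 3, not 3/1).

step 1: merge (J,N) at d=1, Q=-116; branch lengths J→2/3, N→1/3; new cluster JN
  updated: d(F,JN)=21/2, d(G,JN)=13, d(JN,M)=19/2, d(JN,R)=2, d(JN,X)=17/2, d(JN,Y)=27/2
step 2: merge (JN,R) at d=2, Q=-84; branch lengths JN→3, R→-1; new cluster JNR
  updated: d(F,JNR)=31/4, d(G,JNR)=7, d(JNR,M)=35/4, d(JNR,X)=23/4, d(JNR,Y)=43/4
step 3: merge (G,M) at d=3, Q=-255/4; branch lengths G→121/32, M→-25/32; new cluster GM
  updated: d(F,GM)=17/2, d(GM,JNR)=51/8, d(GM,X)=9, d(GM,Y)=5
step 4: merge (X,Y) at d=2, Q=-85/2; branch lengths X→11/6, Y→1/6; new cluster XY
  updated: d(F,XY)=6, d(GM,XY)=6, d(JNR,XY)=29/4
step 5: merge (F,XY) at d=6, Q=-59/2; branch lengths F→15/4, XY→9/4; new cluster FXY
  updated: d(FXY,GM)=17/4, d(FXY,JNR)=9/2
step 6: merge (FXY,GM) at d=17/4, Q=-121/8; branch lengths FXY→19/16, GM→49/16; new cluster FGMXY
  updated: d(FGMXY,JNR)=53/16
step 7: merge (FGMXY,JNR) at d=53/16; branch lengths FGMXY→53/32, JNR→53/32; new cluster FGJMNRXY
final tree: (((F:15/4,(X:11/6,Y:1/6):9/4):19/16,(G:121/32,M:-25/32):49/16):53/32,((J:2/3,N:1/3):3,R:-1):53/32)
total length: 345/16

(((F:15/4,(X:11/6,Y:1/6):9/4):19/16,(G:121/32,M:-25/32):49/16):53/32,((J:2/3,N:1/3):3,R:-1):53/32)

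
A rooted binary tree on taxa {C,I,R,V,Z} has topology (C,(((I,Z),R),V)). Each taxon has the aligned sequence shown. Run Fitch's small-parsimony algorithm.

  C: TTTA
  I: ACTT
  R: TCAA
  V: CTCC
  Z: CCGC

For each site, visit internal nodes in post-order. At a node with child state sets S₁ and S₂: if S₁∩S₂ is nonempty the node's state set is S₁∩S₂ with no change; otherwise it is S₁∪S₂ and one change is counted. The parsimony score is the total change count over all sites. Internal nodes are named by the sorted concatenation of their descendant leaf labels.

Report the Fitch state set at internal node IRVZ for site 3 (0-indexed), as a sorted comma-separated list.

IZ@0: {A} ∪ {C} = {A,C} (union, +1)
IRZ@0: {A,C} ∪ {T} = {A,C,T} (union, +1)
IRVZ@0: {A,C,T} ∩ {C} = {C} (intersection, +0)
CIRVZ@0: {T} ∪ {C} = {C,T} (union, +1)
IZ@1: {C} ∩ {C} = {C} (intersection, +0)
IRZ@1: {C} ∩ {C} = {C} (intersection, +0)
IRVZ@1: {C} ∪ {T} = {C,T} (union, +1)
CIRVZ@1: {T} ∩ {C,T} = {T} (intersection, +0)
IZ@2: {T} ∪ {G} = {G,T} (union, +1)
IRZ@2: {G,T} ∪ {A} = {A,G,T} (union, +1)
IRVZ@2: {A,G,T} ∪ {C} = {A,C,G,T} (union, +1)
CIRVZ@2: {T} ∩ {A,C,G,T} = {T} (intersection, +0)
IZ@3: {T} ∪ {C} = {C,T} (union, +1)
IRZ@3: {C,T} ∪ {A} = {A,C,T} (union, +1)
IRVZ@3: {A,C,T} ∩ {C} = {C} (intersection, +0)
CIRVZ@3: {A} ∪ {C} = {A,C} (union, +1)
per-site changes: [3, 1, 3, 3]; total = 10

C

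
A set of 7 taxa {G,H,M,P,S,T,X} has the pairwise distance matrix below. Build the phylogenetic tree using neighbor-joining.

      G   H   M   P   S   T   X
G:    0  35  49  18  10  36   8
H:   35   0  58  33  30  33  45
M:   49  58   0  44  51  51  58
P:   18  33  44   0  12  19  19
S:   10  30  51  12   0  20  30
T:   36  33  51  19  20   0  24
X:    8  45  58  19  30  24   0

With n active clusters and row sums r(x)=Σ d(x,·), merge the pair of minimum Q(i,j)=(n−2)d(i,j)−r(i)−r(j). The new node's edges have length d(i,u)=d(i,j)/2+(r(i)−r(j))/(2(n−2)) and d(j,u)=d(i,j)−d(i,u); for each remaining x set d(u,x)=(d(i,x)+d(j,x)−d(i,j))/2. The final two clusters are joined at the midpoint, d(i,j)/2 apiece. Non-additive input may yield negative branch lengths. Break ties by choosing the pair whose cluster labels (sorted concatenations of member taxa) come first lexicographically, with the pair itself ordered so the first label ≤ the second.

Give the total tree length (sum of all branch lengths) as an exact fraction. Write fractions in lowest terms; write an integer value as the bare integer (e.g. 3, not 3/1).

3301/32

1. join G+X (d=8, Q=-300) ⇒ GX; edges |G|=6/5, |X|=34/5
  updated: d(GX,H)=36, d(GX,M)=99/2, d(GX,P)=29/2, d(GX,S)=16, d(GX,T)=26
2. join H+M (d=58, Q=-423/2) ⇒ HM; edges |H|=337/16, |M|=591/16
  updated: d(GX,HM)=55/4, d(HM,P)=19/2, d(HM,S)=23/2, d(HM,T)=13
3. join HM+T (d=13, Q=-347/4) ⇒ HMT; edges |HM|=35/24, |T|=277/24
  updated: d(GX,HMT)=107/8, d(HMT,P)=31/4, d(HMT,S)=37/4
4. join GX+P (d=29/2, Q=-393/8) ⇒ GPX; edges |GX|=309/32, |P|=155/32
  updated: d(GPX,HMT)=53/16, d(GPX,S)=27/4
5. join GPX+HMT (d=53/16, Q=-309/16) ⇒ GHMPTX; edges |GPX|=13/32, |HMT|=93/32
  updated: d(GHMPTX,S)=203/32
6. join GHMPTX+S (d=203/32) ⇒ GHMPSTX; edges |GHMPTX|=203/64, |S|=203/64
final tree: ((((G:6/5,X:34/5):309/32,P:155/32):13/32,((H:337/16,M:591/16):35/24,T:277/24):93/32):203/64,S:203/64)
total length: 3301/32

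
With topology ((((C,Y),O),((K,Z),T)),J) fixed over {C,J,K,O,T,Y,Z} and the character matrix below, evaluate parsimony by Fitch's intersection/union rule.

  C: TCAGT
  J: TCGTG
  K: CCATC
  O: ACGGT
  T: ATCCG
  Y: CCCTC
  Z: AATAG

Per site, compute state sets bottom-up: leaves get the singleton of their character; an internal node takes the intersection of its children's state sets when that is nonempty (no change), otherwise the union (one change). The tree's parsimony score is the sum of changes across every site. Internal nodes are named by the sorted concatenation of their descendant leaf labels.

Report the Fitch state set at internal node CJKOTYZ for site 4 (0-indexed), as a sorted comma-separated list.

site 0, node CY: C={T} ∪ Y={C} → {C,T} (+1)
site 0, node COY: CY={C,T} ∪ O={A} → {A,C,T} (+1)
site 0, node KZ: K={C} ∪ Z={A} → {A,C} (+1)
site 0, node KTZ: KZ={A,C} ∩ T={A} → {A} (+0)
site 0, node CKOTYZ: COY={A,C,T} ∩ KTZ={A} → {A} (+0)
site 0, node CJKOTYZ: CKOTYZ={A} ∪ J={T} → {A,T} (+1)
site 1, node CY: C={C} ∩ Y={C} → {C} (+0)
site 1, node COY: CY={C} ∩ O={C} → {C} (+0)
site 1, node KZ: K={C} ∪ Z={A} → {A,C} (+1)
site 1, node KTZ: KZ={A,C} ∪ T={T} → {A,C,T} (+1)
site 1, node CKOTYZ: COY={C} ∩ KTZ={A,C,T} → {C} (+0)
site 1, node CJKOTYZ: CKOTYZ={C} ∩ J={C} → {C} (+0)
site 2, node CY: C={A} ∪ Y={C} → {A,C} (+1)
site 2, node COY: CY={A,C} ∪ O={G} → {A,C,G} (+1)
site 2, node KZ: K={A} ∪ Z={T} → {A,T} (+1)
site 2, node KTZ: KZ={A,T} ∪ T={C} → {A,C,T} (+1)
site 2, node CKOTYZ: COY={A,C,G} ∩ KTZ={A,C,T} → {A,C} (+0)
site 2, node CJKOTYZ: CKOTYZ={A,C} ∪ J={G} → {A,C,G} (+1)
site 3, node CY: C={G} ∪ Y={T} → {G,T} (+1)
site 3, node COY: CY={G,T} ∩ O={G} → {G} (+0)
site 3, node KZ: K={T} ∪ Z={A} → {A,T} (+1)
site 3, node KTZ: KZ={A,T} ∪ T={C} → {A,C,T} (+1)
site 3, node CKOTYZ: COY={G} ∪ KTZ={A,C,T} → {A,C,G,T} (+1)
site 3, node CJKOTYZ: CKOTYZ={A,C,G,T} ∩ J={T} → {T} (+0)
site 4, node CY: C={T} ∪ Y={C} → {C,T} (+1)
site 4, node COY: CY={C,T} ∩ O={T} → {T} (+0)
site 4, node KZ: K={C} ∪ Z={G} → {C,G} (+1)
site 4, node KTZ: KZ={C,G} ∩ T={G} → {G} (+0)
site 4, node CKOTYZ: COY={T} ∪ KTZ={G} → {G,T} (+1)
site 4, node CJKOTYZ: CKOTYZ={G,T} ∩ J={G} → {G} (+0)
per-site changes: [4, 2, 5, 4, 3]; total = 18

G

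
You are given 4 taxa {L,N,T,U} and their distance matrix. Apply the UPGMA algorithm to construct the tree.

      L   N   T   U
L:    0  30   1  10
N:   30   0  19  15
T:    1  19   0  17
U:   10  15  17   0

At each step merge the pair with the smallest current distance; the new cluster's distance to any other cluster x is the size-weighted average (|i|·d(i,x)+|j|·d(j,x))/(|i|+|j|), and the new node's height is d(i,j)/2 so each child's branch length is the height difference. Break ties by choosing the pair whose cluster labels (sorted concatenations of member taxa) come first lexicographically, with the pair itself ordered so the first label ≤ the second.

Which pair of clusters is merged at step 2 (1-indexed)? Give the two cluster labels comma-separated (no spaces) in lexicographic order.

LT,U

step 1: merge (L,T) at d=1; branch lengths L→1/2, T→1/2; new cluster LT
  updated: d(LT,N)=49/2, d(LT,U)=27/2
step 2: merge (LT,U) at d=27/2; branch lengths LT→25/4, U→27/4; new cluster LTU
  updated: d(LTU,N)=64/3
step 3: merge (LTU,N) at d=64/3; branch lengths LTU→47/12, N→32/3; new cluster LNTU
final tree: (((L:1/2,T:1/2):25/4,U:27/4):47/12,N:32/3)
total length: 343/12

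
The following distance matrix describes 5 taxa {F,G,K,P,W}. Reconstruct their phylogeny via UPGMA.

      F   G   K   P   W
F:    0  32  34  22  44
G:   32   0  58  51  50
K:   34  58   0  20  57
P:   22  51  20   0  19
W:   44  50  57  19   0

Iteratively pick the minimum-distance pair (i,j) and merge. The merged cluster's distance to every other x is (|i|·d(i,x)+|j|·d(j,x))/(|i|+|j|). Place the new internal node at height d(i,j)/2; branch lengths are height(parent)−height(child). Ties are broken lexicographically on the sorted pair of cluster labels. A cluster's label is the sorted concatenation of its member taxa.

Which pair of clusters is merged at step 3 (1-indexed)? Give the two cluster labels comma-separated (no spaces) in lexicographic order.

K,PW

1. join P+W (d=19) ⇒ PW; edges |P|=19/2, |W|=19/2
  updated: d(F,PW)=33, d(G,PW)=101/2, d(K,PW)=77/2
2. join F+G (d=32) ⇒ FG; edges |F|=16, |G|=16
  updated: d(FG,K)=46, d(FG,PW)=167/4
3. join K+PW (d=77/2) ⇒ KPW; edges |K|=77/4, |PW|=39/4
  updated: d(FG,KPW)=259/6
4. join FG+KPW (d=259/6) ⇒ FGKPW; edges |FG|=67/12, |KPW|=7/3
final tree: ((F:16,G:16):67/12,(K:77/4,(P:19/2,W:19/2):39/4):7/3)
total length: 1055/12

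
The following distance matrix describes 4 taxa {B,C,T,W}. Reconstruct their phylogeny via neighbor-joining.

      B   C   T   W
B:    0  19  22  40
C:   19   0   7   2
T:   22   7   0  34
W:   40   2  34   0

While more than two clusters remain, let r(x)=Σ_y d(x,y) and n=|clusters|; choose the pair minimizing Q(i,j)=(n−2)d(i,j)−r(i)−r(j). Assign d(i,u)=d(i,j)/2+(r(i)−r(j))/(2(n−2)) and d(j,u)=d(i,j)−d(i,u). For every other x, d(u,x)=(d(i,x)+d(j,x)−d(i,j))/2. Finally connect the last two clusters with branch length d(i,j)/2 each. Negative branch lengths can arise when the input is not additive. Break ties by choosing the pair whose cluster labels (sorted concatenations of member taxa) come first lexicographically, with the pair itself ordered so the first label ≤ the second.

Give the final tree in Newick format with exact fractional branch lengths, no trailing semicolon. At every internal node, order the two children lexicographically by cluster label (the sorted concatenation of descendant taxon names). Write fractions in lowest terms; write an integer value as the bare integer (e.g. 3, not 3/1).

1. join B+T (d=22, Q=-100) ⇒ BT; edges |B|=31/2, |T|=13/2
  updated: d(BT,C)=2, d(BT,W)=26
2. join BT+C (d=2, Q=-30) ⇒ BCT; edges |BT|=13, |C|=-11
  updated: d(BCT,W)=13
3. join BCT+W (d=13) ⇒ BCTW; edges |BCT|=13/2, |W|=13/2
final tree: (((B:31/2,T:13/2):13,C:-11):13/2,W:13/2)
total length: 37

(((B:31/2,T:13/2):13,C:-11):13/2,W:13/2)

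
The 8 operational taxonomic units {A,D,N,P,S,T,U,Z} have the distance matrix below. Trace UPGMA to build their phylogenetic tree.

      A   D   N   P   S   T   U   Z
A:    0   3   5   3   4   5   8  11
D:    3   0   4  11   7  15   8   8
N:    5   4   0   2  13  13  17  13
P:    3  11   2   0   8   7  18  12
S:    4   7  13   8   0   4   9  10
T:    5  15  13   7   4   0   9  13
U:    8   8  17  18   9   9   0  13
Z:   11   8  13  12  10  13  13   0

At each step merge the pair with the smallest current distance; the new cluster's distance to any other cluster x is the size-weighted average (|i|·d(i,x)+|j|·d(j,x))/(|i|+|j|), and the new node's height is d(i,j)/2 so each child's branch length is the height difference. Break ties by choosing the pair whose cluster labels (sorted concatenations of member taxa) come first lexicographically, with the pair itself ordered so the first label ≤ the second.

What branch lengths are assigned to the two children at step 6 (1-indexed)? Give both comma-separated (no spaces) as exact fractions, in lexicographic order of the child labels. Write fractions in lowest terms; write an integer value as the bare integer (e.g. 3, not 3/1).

13/12,67/12

step 1: merge (N,P) at d=2; branch lengths N→1, P→1; new cluster NP
  updated: d(A,NP)=4, d(D,NP)=15/2, d(NP,S)=21/2, d(NP,T)=10, d(NP,U)=35/2, d(NP,Z)=25/2
step 2: merge (A,D) at d=3; branch lengths A→3/2, D→3/2; new cluster AD
  updated: d(AD,NP)=23/4, d(AD,S)=11/2, d(AD,T)=10, d(AD,U)=8, d(AD,Z)=19/2
step 3: merge (S,T) at d=4; branch lengths S→2, T→2; new cluster ST
  updated: d(AD,ST)=31/4, d(NP,ST)=41/4, d(ST,U)=9, d(ST,Z)=23/2
step 4: merge (AD,NP) at d=23/4; branch lengths AD→11/8, NP→15/8; new cluster ADNP
  updated: d(ADNP,ST)=9, d(ADNP,U)=51/4, d(ADNP,Z)=11
step 5: merge (ADNP,ST) at d=9; branch lengths ADNP→13/8, ST→5/2; new cluster ADNPST
  updated: d(ADNPST,U)=23/2, d(ADNPST,Z)=67/6
step 6: merge (ADNPST,Z) at d=67/6; branch lengths ADNPST→13/12, Z→67/12; new cluster ADNPSTZ
  updated: d(ADNPSTZ,U)=82/7
step 7: merge (ADNPSTZ,U) at d=82/7; branch lengths ADNPSTZ→23/84, U→41/7; new cluster ADNPSTUZ
final tree: (((((A:3/2,D:3/2):11/8,(N:1,P:1):15/8):13/8,(S:2,T:2):5/2):13/12,Z:67/12):23/84,U:41/7)
total length: 4901/168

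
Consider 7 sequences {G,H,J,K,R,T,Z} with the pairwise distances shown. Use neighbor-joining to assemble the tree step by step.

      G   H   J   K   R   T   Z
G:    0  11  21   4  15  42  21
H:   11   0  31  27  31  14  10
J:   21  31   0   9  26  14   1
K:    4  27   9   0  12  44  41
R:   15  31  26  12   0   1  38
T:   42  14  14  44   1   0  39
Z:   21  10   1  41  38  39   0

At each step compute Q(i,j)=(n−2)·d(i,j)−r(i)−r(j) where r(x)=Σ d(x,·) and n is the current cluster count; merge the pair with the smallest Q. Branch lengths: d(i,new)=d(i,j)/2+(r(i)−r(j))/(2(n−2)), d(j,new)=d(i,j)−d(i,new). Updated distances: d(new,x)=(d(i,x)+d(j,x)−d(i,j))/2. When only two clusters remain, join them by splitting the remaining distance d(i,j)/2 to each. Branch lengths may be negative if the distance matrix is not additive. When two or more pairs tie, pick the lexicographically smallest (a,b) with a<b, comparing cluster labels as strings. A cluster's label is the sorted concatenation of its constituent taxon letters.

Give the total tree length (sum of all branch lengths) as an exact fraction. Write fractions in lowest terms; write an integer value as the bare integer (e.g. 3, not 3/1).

50

1. join R+T (d=1, Q=-272) ⇒ RT; edges |R|=-13/5, |T|=18/5
  updated: d(G,RT)=28, d(H,RT)=22, d(J,RT)=39/2, d(K,RT)=55/2, d(RT,Z)=38
2. join J+Z (d=1, Q=-377/2) ⇒ JZ; edges |J|=-51/16, |Z|=67/16
  updated: d(G,JZ)=41/2, d(H,JZ)=20, d(JZ,K)=49/2, d(JZ,RT)=113/4
3. join G+K (d=4, Q=-269/2) ⇒ GK; edges |G|=-5/4, |K|=21/4
  updated: d(GK,H)=17, d(GK,JZ)=41/2, d(GK,RT)=103/4
4. join GK+JZ (d=41/2, Q=-91) ⇒ GJKZ; edges |GK|=71/8, |JZ|=93/8
  updated: d(GJKZ,H)=33/4, d(GJKZ,RT)=67/4
5. join GJKZ+H (d=33/4, Q=-47) ⇒ GHJKZ; edges |GJKZ|=3/2, |H|=27/4
  updated: d(GHJKZ,RT)=61/4
6. join GHJKZ+RT (d=61/4) ⇒ GHJKRTZ; edges |GHJKZ|=61/8, |RT|=61/8
final tree: ((((G:-5/4,K:21/4):71/8,(J:-51/16,Z:67/16):93/8):3/2,H:27/4):61/8,(R:-13/5,T:18/5):61/8)
total length: 50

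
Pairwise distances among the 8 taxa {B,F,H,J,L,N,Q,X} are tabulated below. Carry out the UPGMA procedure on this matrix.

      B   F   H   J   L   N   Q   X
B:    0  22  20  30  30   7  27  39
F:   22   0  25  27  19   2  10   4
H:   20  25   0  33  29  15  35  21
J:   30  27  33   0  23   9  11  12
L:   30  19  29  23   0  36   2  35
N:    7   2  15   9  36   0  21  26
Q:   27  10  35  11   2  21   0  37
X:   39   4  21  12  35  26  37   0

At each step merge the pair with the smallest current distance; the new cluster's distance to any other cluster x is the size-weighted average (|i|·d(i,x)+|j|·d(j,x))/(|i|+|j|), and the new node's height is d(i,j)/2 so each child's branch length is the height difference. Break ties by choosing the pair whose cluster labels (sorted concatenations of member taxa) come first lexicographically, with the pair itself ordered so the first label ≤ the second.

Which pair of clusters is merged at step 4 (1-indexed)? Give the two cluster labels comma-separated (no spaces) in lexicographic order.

step 1: merge (F,N) at d=2; branch lengths F→1, N→1; new cluster FN
  updated: d(B,FN)=29/2, d(FN,H)=20, d(FN,J)=18, d(FN,L)=55/2, d(FN,Q)=31/2, d(FN,X)=15
step 2: merge (L,Q) at d=2; branch lengths L→1, Q→1; new cluster LQ
  updated: d(B,LQ)=57/2, d(FN,LQ)=43/2, d(H,LQ)=32, d(J,LQ)=17, d(LQ,X)=36
step 3: merge (J,X) at d=12; branch lengths J→6, X→6; new cluster JX
  updated: d(B,JX)=69/2, d(FN,JX)=33/2, d(H,JX)=27, d(JX,LQ)=53/2
step 4: merge (B,FN) at d=29/2; branch lengths B→29/4, FN→25/4; new cluster BFN
  updated: d(BFN,H)=20, d(BFN,JX)=45/2, d(BFN,LQ)=143/6
step 5: merge (BFN,H) at d=20; branch lengths BFN→11/4, H→10; new cluster BFHN
  updated: d(BFHN,JX)=189/8, d(BFHN,LQ)=207/8
step 6: merge (BFHN,JX) at d=189/8; branch lengths BFHN→29/16, JX→93/16; new cluster BFHJNX
  updated: d(BFHJNX,LQ)=313/12
step 7: merge (BFHJNX,LQ) at d=313/12; branch lengths BFHJNX→59/48, LQ→289/24; new cluster BFHJLNQX
final tree: ((((B:29/4,(F:1,N:1):25/4):11/4,H:10):29/16,(J:6,X:6):93/16):59/48,(L:1,Q:1):289/24)
total length: 3031/48

B,FN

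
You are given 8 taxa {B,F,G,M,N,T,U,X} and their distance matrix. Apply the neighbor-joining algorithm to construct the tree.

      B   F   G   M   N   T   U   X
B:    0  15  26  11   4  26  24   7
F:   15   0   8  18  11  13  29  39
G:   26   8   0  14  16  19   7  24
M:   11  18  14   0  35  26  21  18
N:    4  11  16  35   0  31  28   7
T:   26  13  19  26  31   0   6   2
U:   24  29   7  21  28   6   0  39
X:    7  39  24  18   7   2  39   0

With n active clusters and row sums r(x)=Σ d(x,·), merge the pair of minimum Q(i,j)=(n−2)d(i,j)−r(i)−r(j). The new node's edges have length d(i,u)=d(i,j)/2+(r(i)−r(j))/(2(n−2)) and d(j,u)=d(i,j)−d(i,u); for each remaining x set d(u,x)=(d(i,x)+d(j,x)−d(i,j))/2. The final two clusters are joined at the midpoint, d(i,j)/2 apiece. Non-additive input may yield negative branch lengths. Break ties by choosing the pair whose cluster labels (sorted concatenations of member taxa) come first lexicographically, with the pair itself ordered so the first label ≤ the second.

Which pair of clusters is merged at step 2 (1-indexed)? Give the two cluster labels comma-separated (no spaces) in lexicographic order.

B,N

1. join T+X (d=2, Q=-247) ⇒ TX; edges |T|=-1/12, |X|=25/12
  updated: d(B,TX)=31/2, d(F,TX)=25, d(G,TX)=41/2, d(M,TX)=21, d(N,TX)=18, d(TX,U)=43/2
2. join B+N (d=4, Q=-375/2) ⇒ BN; edges |B|=7/20, |N|=73/20
  updated: d(BN,F)=11, d(BN,G)=19, d(BN,M)=21, d(BN,TX)=59/4, d(BN,U)=24
3. join G+U (d=7, Q=-143) ⇒ GU; edges |G|=-3/4, |U|=31/4
  updated: d(BN,GU)=18, d(F,GU)=15, d(GU,M)=14, d(GU,TX)=35/2
4. join BN+F (d=11, Q=-403/4) ⇒ BFN; edges |BN|=115/24, |F|=149/24
  updated: d(BFN,GU)=11, d(BFN,M)=14, d(BFN,TX)=115/8
5. join BFN+TX (d=115/8, Q=-127/2) ⇒ BFNTX; edges |BFN|=61/16, |TX|=169/16
  updated: d(BFNTX,GU)=113/16, d(BFNTX,M)=165/16
6. join BFNTX+GU (d=113/16, Q=-251/8) ⇒ BFGNTUX; edges |BFNTX|=27/16, |GU|=43/8
  updated: d(BFGNTUX,M)=69/8
7. join BFGNTUX+M (d=69/8) ⇒ BFGMNTUX; edges |BFGNTUX|=69/16, |M|=69/16
final tree: (((((B:7/20,N:73/20):115/24,F:149/24):61/16,(T:-1/12,X:25/12):169/16):27/16,(G:-3/4,U:31/4):43/8):69/16,M:69/16)
total length: 865/16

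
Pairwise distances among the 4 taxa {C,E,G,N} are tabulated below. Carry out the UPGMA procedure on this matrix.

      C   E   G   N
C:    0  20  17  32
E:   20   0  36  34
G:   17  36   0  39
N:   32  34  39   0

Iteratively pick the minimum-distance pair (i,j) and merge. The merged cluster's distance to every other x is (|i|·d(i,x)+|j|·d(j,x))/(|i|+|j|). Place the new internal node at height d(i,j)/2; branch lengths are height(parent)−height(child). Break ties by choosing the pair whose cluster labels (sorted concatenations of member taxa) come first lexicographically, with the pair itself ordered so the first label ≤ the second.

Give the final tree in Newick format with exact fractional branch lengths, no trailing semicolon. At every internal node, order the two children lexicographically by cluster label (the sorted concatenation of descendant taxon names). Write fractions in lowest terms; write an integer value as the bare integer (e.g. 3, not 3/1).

(((C:17/2,G:17/2):11/2,E:14):7/2,N:35/2)

iteration 1: select C,G (d=17); attach at lengths (17/2, 17/2); label the merged cluster CG
  updated: d(CG,E)=28, d(CG,N)=71/2
iteration 2: select CG,E (d=28); attach at lengths (11/2, 14); label the merged cluster CEG
  updated: d(CEG,N)=35
iteration 3: select CEG,N (d=35); attach at lengths (7/2, 35/2); label the merged cluster CEGN
final tree: (((C:17/2,G:17/2):11/2,E:14):7/2,N:35/2)
total length: 115/2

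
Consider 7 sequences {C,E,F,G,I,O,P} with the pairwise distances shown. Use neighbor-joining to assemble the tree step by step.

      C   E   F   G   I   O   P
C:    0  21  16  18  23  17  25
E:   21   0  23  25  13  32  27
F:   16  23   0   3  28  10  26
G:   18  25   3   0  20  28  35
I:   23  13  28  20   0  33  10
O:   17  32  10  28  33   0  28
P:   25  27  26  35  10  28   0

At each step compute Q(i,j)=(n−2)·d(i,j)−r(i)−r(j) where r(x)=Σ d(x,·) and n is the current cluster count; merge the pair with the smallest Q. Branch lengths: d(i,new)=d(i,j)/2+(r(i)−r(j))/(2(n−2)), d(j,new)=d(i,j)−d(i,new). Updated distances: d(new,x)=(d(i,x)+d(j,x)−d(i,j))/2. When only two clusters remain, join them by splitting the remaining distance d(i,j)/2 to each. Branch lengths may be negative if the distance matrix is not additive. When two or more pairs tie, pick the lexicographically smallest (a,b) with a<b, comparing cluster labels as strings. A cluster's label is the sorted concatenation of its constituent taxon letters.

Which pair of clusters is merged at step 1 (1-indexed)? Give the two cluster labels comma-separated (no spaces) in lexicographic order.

I,P

iteration 1: select I,P (d=10, Q=-228); attach at lengths (13/5, 37/5); label the merged cluster IP
  updated: d(C,IP)=19, d(E,IP)=15, d(F,IP)=22, d(G,IP)=45/2, d(IP,O)=51/2
iteration 2: select E,IP (d=15, Q=-160); attach at lengths (9, 6); label the merged cluster EIP
  updated: d(C,EIP)=25/2, d(EIP,F)=15, d(EIP,G)=65/4, d(EIP,O)=85/4
iteration 3: select F,G (d=3, Q=-401/4); attach at lengths (-49/24, 121/24); label the merged cluster FG
  updated: d(C,FG)=31/2, d(EIP,FG)=113/8, d(FG,O)=35/2
iteration 4: select C,EIP (d=25/2, Q=-543/8); attach at lengths (177/32, 223/32); label the merged cluster CEIP
  updated: d(CEIP,FG)=137/16, d(CEIP,O)=103/8
iteration 5: select CEIP,FG (d=137/16, Q=-623/16); attach at lengths (63/32, 211/32); label the merged cluster CEFGIP
  updated: d(CEFGIP,O)=349/32
iteration 6: select CEFGIP,O (d=349/32); attach at lengths (349/64, 349/64); label the merged cluster CEFGIOP
final tree: (((C:177/32,(E:9,(I:13/5,P:37/5):6):223/32):63/32,(F:-49/24,G:121/24):211/32):349/64,O:349/64)
total length: 1919/32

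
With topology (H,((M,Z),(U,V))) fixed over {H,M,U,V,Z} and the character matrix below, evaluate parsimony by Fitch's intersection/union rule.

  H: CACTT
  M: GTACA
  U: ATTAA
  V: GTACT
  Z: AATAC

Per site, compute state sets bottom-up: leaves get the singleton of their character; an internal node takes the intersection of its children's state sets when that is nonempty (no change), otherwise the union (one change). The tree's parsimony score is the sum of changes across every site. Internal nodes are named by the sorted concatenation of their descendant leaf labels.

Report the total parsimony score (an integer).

MZ@0: {G} ∪ {A} = {A,G} (union, +1)
UV@0: {A} ∪ {G} = {A,G} (union, +1)
MUVZ@0: {A,G} ∩ {A,G} = {A,G} (intersection, +0)
HMUVZ@0: {C} ∪ {A,G} = {A,C,G} (union, +1)
MZ@1: {T} ∪ {A} = {A,T} (union, +1)
UV@1: {T} ∩ {T} = {T} (intersection, +0)
MUVZ@1: {A,T} ∩ {T} = {T} (intersection, +0)
HMUVZ@1: {A} ∪ {T} = {A,T} (union, +1)
MZ@2: {A} ∪ {T} = {A,T} (union, +1)
UV@2: {T} ∪ {A} = {A,T} (union, +1)
MUVZ@2: {A,T} ∩ {A,T} = {A,T} (intersection, +0)
HMUVZ@2: {C} ∪ {A,T} = {A,C,T} (union, +1)
MZ@3: {C} ∪ {A} = {A,C} (union, +1)
UV@3: {A} ∪ {C} = {A,C} (union, +1)
MUVZ@3: {A,C} ∩ {A,C} = {A,C} (intersection, +0)
HMUVZ@3: {T} ∪ {A,C} = {A,C,T} (union, +1)
MZ@4: {A} ∪ {C} = {A,C} (union, +1)
UV@4: {A} ∪ {T} = {A,T} (union, +1)
MUVZ@4: {A,C} ∩ {A,T} = {A} (intersection, +0)
HMUVZ@4: {T} ∪ {A} = {A,T} (union, +1)
per-site changes: [3, 2, 3, 3, 3]; total = 14

14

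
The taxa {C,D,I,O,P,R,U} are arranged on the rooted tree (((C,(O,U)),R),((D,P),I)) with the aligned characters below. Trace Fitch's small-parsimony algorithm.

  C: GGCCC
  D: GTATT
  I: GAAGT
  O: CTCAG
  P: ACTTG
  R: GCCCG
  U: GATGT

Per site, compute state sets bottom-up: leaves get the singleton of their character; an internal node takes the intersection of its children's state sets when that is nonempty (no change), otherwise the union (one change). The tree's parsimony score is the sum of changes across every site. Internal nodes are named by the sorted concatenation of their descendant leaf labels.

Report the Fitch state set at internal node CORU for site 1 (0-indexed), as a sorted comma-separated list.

site 0, node OU: O={C} ∪ U={G} → {C,G} (+1)
site 0, node COU: C={G} ∩ OU={C,G} → {G} (+0)
site 0, node CORU: COU={G} ∩ R={G} → {G} (+0)
site 0, node DP: D={G} ∪ P={A} → {A,G} (+1)
site 0, node DIP: DP={A,G} ∩ I={G} → {G} (+0)
site 0, node CDIOPRU: CORU={G} ∩ DIP={G} → {G} (+0)
site 1, node OU: O={T} ∪ U={A} → {A,T} (+1)
site 1, node COU: C={G} ∪ OU={A,T} → {A,G,T} (+1)
site 1, node CORU: COU={A,G,T} ∪ R={C} → {A,C,G,T} (+1)
site 1, node DP: D={T} ∪ P={C} → {C,T} (+1)
site 1, node DIP: DP={C,T} ∪ I={A} → {A,C,T} (+1)
site 1, node CDIOPRU: CORU={A,C,G,T} ∩ DIP={A,C,T} → {A,C,T} (+0)
site 2, node OU: O={C} ∪ U={T} → {C,T} (+1)
site 2, node COU: C={C} ∩ OU={C,T} → {C} (+0)
site 2, node CORU: COU={C} ∩ R={C} → {C} (+0)
site 2, node DP: D={A} ∪ P={T} → {A,T} (+1)
site 2, node DIP: DP={A,T} ∩ I={A} → {A} (+0)
site 2, node CDIOPRU: CORU={C} ∪ DIP={A} → {A,C} (+1)
site 3, node OU: O={A} ∪ U={G} → {A,G} (+1)
site 3, node COU: C={C} ∪ OU={A,G} → {A,C,G} (+1)
site 3, node CORU: COU={A,C,G} ∩ R={C} → {C} (+0)
site 3, node DP: D={T} ∩ P={T} → {T} (+0)
site 3, node DIP: DP={T} ∪ I={G} → {G,T} (+1)
site 3, node CDIOPRU: CORU={C} ∪ DIP={G,T} → {C,G,T} (+1)
site 4, node OU: O={G} ∪ U={T} → {G,T} (+1)
site 4, node COU: C={C} ∪ OU={G,T} → {C,G,T} (+1)
site 4, node CORU: COU={C,G,T} ∩ R={G} → {G} (+0)
site 4, node DP: D={T} ∪ P={G} → {G,T} (+1)
site 4, node DIP: DP={G,T} ∩ I={T} → {T} (+0)
site 4, node CDIOPRU: CORU={G} ∪ DIP={T} → {G,T} (+1)
per-site changes: [2, 5, 3, 4, 4]; total = 18

A,C,G,T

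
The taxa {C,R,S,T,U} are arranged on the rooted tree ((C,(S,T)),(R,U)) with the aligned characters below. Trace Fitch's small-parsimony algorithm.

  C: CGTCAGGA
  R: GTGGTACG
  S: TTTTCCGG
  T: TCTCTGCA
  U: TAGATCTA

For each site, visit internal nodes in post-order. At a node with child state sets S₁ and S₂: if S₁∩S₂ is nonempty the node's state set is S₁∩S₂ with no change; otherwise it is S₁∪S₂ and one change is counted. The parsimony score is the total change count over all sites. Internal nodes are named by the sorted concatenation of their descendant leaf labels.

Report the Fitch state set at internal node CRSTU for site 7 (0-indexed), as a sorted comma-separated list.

A

site 0, node ST: S={T} ∩ T={T} → {T} (+0)
site 0, node CST: C={C} ∪ ST={T} → {C,T} (+1)
site 0, node RU: R={G} ∪ U={T} → {G,T} (+1)
site 0, node CRSTU: CST={C,T} ∩ RU={G,T} → {T} (+0)
site 1, node ST: S={T} ∪ T={C} → {C,T} (+1)
site 1, node CST: C={G} ∪ ST={C,T} → {C,G,T} (+1)
site 1, node RU: R={T} ∪ U={A} → {A,T} (+1)
site 1, node CRSTU: CST={C,G,T} ∩ RU={A,T} → {T} (+0)
site 2, node ST: S={T} ∩ T={T} → {T} (+0)
site 2, node CST: C={T} ∩ ST={T} → {T} (+0)
site 2, node RU: R={G} ∩ U={G} → {G} (+0)
site 2, node CRSTU: CST={T} ∪ RU={G} → {G,T} (+1)
site 3, node ST: S={T} ∪ T={C} → {C,T} (+1)
site 3, node CST: C={C} ∩ ST={C,T} → {C} (+0)
site 3, node RU: R={G} ∪ U={A} → {A,G} (+1)
site 3, node CRSTU: CST={C} ∪ RU={A,G} → {A,C,G} (+1)
site 4, node ST: S={C} ∪ T={T} → {C,T} (+1)
site 4, node CST: C={A} ∪ ST={C,T} → {A,C,T} (+1)
site 4, node RU: R={T} ∩ U={T} → {T} (+0)
site 4, node CRSTU: CST={A,C,T} ∩ RU={T} → {T} (+0)
site 5, node ST: S={C} ∪ T={G} → {C,G} (+1)
site 5, node CST: C={G} ∩ ST={C,G} → {G} (+0)
site 5, node RU: R={A} ∪ U={C} → {A,C} (+1)
site 5, node CRSTU: CST={G} ∪ RU={A,C} → {A,C,G} (+1)
site 6, node ST: S={G} ∪ T={C} → {C,G} (+1)
site 6, node CST: C={G} ∩ ST={C,G} → {G} (+0)
site 6, node RU: R={C} ∪ U={T} → {C,T} (+1)
site 6, node CRSTU: CST={G} ∪ RU={C,T} → {C,G,T} (+1)
site 7, node ST: S={G} ∪ T={A} → {A,G} (+1)
site 7, node CST: C={A} ∩ ST={A,G} → {A} (+0)
site 7, node RU: R={G} ∪ U={A} → {A,G} (+1)
site 7, node CRSTU: CST={A} ∩ RU={A,G} → {A} (+0)
per-site changes: [2, 3, 1, 3, 2, 3, 3, 2]; total = 19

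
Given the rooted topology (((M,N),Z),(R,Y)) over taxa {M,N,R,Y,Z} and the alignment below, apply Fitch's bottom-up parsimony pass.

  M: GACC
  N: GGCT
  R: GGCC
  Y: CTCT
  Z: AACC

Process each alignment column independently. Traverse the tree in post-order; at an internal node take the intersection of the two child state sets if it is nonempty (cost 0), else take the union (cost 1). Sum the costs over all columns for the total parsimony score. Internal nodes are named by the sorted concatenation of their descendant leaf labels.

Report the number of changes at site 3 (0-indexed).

[col 0] MN: children M:{G}, N:{G} ∩→ {G}; cost 0
[col 0] MNZ: children MN:{G}, Z:{A} ∪→ {A,G}; cost 1
[col 0] RY: children R:{G}, Y:{C} ∪→ {C,G}; cost 1
[col 0] MNRYZ: children MNZ:{A,G}, RY:{C,G} ∩→ {G}; cost 0
[col 1] MN: children M:{A}, N:{G} ∪→ {A,G}; cost 1
[col 1] MNZ: children MN:{A,G}, Z:{A} ∩→ {A}; cost 0
[col 1] RY: children R:{G}, Y:{T} ∪→ {G,T}; cost 1
[col 1] MNRYZ: children MNZ:{A}, RY:{G,T} ∪→ {A,G,T}; cost 1
[col 2] MN: children M:{C}, N:{C} ∩→ {C}; cost 0
[col 2] MNZ: children MN:{C}, Z:{C} ∩→ {C}; cost 0
[col 2] RY: children R:{C}, Y:{C} ∩→ {C}; cost 0
[col 2] MNRYZ: children MNZ:{C}, RY:{C} ∩→ {C}; cost 0
[col 3] MN: children M:{C}, N:{T} ∪→ {C,T}; cost 1
[col 3] MNZ: children MN:{C,T}, Z:{C} ∩→ {C}; cost 0
[col 3] RY: children R:{C}, Y:{T} ∪→ {C,T}; cost 1
[col 3] MNRYZ: children MNZ:{C}, RY:{C,T} ∩→ {C}; cost 0
per-site changes: [2, 3, 0, 2]; total = 7

2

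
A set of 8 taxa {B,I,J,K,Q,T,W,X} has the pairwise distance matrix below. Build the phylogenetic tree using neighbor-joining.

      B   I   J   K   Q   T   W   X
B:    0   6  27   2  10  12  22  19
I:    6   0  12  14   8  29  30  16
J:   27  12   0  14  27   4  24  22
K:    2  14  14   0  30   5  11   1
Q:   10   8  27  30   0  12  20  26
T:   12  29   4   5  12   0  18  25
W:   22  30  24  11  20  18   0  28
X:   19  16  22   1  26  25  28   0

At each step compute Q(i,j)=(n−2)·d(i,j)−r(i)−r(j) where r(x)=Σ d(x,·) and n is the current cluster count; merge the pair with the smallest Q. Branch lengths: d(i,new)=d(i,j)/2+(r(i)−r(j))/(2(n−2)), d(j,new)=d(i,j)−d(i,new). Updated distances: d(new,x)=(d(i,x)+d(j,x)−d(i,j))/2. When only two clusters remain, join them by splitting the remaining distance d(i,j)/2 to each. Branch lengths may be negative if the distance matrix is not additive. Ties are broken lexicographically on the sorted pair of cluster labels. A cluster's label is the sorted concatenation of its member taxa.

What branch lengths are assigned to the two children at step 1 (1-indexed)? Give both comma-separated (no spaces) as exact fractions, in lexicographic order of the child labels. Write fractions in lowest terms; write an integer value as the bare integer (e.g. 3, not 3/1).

1. join J+T (d=4, Q=-211) ⇒ JT; edges |J|=49/12, |T|=-1/12
  updated: d(B,JT)=35/2, d(I,JT)=37/2, d(JT,K)=15/2, d(JT,Q)=35/2, d(JT,W)=19, d(JT,X)=43/2
2. join K+X (d=1, Q=-172) ⇒ KX; edges |K|=-41/10, |X|=51/10
  updated: d(B,KX)=10, d(I,KX)=29/2, d(JT,KX)=14, d(KX,Q)=55/2, d(KX,W)=19
3. join I+Q (d=8, Q=-128) ⇒ IQ; edges |I|=13/4, |Q|=19/4
  updated: d(B,IQ)=4, d(IQ,JT)=14, d(IQ,KX)=17, d(IQ,W)=21
4. join B+IQ (d=4, Q=-195/2) ⇒ BIQ; edges |B|=19/12, |IQ|=29/12
  updated: d(BIQ,JT)=55/4, d(BIQ,KX)=23/2, d(BIQ,W)=39/2
5. join BIQ+KX (d=23/2, Q=-265/4) ⇒ BIKQX; edges |BIQ|=93/16, |KX|=91/16
  updated: d(BIKQX,JT)=65/8, d(BIKQX,W)=27/2
6. join BIKQX+JT (d=65/8, Q=-325/8) ⇒ BIJKQTX; edges |BIKQX|=21/16, |JT|=109/16
  updated: d(BIJKQTX,W)=195/16
7. join BIJKQTX+W (d=195/16) ⇒ BIJKQTWX; edges |BIJKQTX|=195/32, |W|=195/32
final tree: ((((B:19/12,(I:13/4,Q:19/4):29/12):93/16,(K:-41/10,X:51/10):91/16):21/16,(J:49/12,T:-1/12):109/16):195/32,W:195/32)
total length: 781/16

49/12,-1/12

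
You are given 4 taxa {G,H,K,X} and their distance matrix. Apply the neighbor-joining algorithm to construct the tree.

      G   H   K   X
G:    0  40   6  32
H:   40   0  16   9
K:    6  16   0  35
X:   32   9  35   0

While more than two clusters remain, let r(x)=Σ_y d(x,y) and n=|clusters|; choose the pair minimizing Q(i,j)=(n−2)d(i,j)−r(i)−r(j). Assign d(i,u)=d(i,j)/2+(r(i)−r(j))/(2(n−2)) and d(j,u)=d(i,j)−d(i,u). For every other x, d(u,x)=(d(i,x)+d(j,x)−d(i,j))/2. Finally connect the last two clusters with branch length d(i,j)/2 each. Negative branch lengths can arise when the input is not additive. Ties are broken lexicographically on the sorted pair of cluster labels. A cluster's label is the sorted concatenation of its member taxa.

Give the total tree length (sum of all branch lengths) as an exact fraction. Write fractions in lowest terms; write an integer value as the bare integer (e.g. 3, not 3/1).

step 1: merge (G,K) at d=6, Q=-123; branch lengths G→33/4, K→-9/4; new cluster GK
  updated: d(GK,H)=25, d(GK,X)=61/2
step 2: merge (GK,H) at d=25, Q=-129/2; branch lengths GK→93/4, H→7/4; new cluster GHK
  updated: d(GHK,X)=29/4
step 3: merge (GHK,X) at d=29/4; branch lengths GHK→29/8, X→29/8; new cluster GHKX
final tree: (((G:33/4,K:-9/4):93/4,H:7/4):29/8,X:29/8)
total length: 153/4

153/4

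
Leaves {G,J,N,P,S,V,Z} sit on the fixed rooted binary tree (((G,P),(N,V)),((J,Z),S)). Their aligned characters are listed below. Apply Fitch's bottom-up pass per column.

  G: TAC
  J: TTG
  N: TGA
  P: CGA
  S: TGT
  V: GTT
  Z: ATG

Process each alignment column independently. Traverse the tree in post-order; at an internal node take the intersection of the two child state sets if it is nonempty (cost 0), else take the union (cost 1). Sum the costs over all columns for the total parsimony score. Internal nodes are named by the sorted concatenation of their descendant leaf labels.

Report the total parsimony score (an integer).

[col 0] GP: children G:{T}, P:{C} ∪→ {C,T}; cost 1
[col 0] NV: children N:{T}, V:{G} ∪→ {G,T}; cost 1
[col 0] GNPV: children GP:{C,T}, NV:{G,T} ∩→ {T}; cost 0
[col 0] JZ: children J:{T}, Z:{A} ∪→ {A,T}; cost 1
[col 0] JSZ: children JZ:{A,T}, S:{T} ∩→ {T}; cost 0
[col 0] GJNPSVZ: children GNPV:{T}, JSZ:{T} ∩→ {T}; cost 0
[col 1] GP: children G:{A}, P:{G} ∪→ {A,G}; cost 1
[col 1] NV: children N:{G}, V:{T} ∪→ {G,T}; cost 1
[col 1] GNPV: children GP:{A,G}, NV:{G,T} ∩→ {G}; cost 0
[col 1] JZ: children J:{T}, Z:{T} ∩→ {T}; cost 0
[col 1] JSZ: children JZ:{T}, S:{G} ∪→ {G,T}; cost 1
[col 1] GJNPSVZ: children GNPV:{G}, JSZ:{G,T} ∩→ {G}; cost 0
[col 2] GP: children G:{C}, P:{A} ∪→ {A,C}; cost 1
[col 2] NV: children N:{A}, V:{T} ∪→ {A,T}; cost 1
[col 2] GNPV: children GP:{A,C}, NV:{A,T} ∩→ {A}; cost 0
[col 2] JZ: children J:{G}, Z:{G} ∩→ {G}; cost 0
[col 2] JSZ: children JZ:{G}, S:{T} ∪→ {G,T}; cost 1
[col 2] GJNPSVZ: children GNPV:{A}, JSZ:{G,T} ∪→ {A,G,T}; cost 1
per-site changes: [3, 3, 4]; total = 10

10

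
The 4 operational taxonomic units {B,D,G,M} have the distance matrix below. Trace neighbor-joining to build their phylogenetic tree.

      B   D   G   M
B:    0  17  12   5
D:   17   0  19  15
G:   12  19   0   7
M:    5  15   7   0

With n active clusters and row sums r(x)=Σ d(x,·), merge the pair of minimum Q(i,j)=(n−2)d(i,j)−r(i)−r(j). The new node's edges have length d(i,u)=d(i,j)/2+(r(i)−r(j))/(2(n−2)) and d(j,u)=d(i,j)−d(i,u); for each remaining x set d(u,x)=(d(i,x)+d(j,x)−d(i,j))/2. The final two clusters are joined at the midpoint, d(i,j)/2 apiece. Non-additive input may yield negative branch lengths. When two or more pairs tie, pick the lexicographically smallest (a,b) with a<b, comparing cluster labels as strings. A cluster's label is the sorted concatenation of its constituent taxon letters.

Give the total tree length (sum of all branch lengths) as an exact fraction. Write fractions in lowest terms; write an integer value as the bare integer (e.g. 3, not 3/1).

99/4

step 1: merge (B,D) at d=17, Q=-51; branch lengths B→17/4, D→51/4; new cluster BD
  updated: d(BD,G)=7, d(BD,M)=3/2
step 2: merge (BD,G) at d=7, Q=-31/2; branch lengths BD→3/4, G→25/4; new cluster BDG
  updated: d(BDG,M)=3/4
step 3: merge (BDG,M) at d=3/4; branch lengths BDG→3/8, M→3/8; new cluster BDGM
final tree: (((B:17/4,D:51/4):3/4,G:25/4):3/8,M:3/8)
total length: 99/4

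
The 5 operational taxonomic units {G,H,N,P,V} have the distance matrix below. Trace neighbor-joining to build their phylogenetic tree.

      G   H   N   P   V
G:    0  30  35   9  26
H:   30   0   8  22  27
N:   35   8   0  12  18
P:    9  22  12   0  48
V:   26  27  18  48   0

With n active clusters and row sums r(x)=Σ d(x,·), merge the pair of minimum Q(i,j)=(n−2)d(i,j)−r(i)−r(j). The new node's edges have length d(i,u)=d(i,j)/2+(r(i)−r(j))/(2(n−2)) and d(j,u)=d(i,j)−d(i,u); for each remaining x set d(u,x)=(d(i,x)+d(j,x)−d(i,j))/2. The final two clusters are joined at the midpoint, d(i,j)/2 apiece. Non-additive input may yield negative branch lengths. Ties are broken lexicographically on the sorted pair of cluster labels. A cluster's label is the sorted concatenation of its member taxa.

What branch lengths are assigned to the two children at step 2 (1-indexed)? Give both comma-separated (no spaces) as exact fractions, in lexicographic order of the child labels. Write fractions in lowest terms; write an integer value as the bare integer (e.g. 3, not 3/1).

1. join G+P (d=9, Q=-164) ⇒ GP; edges |G|=6, |P|=3
  updated: d(GP,H)=43/2, d(GP,N)=19, d(GP,V)=65/2
2. join GP+H (d=43/2, Q=-173/2) ⇒ GHP; edges |GP|=119/8, |H|=53/8
  updated: d(GHP,N)=11/4, d(GHP,V)=19
3. join GHP+N (d=11/4, Q=-159/4) ⇒ GHNP; edges |GHP|=15/8, |N|=7/8
  updated: d(GHNP,V)=137/8
4. join GHNP+V (d=137/8) ⇒ GHNPV; edges |GHNP|=137/16, |V|=137/16
final tree: ((((G:6,P:3):119/8,H:53/8):15/8,N:7/8):137/16,V:137/16)
total length: 403/8

119/8,53/8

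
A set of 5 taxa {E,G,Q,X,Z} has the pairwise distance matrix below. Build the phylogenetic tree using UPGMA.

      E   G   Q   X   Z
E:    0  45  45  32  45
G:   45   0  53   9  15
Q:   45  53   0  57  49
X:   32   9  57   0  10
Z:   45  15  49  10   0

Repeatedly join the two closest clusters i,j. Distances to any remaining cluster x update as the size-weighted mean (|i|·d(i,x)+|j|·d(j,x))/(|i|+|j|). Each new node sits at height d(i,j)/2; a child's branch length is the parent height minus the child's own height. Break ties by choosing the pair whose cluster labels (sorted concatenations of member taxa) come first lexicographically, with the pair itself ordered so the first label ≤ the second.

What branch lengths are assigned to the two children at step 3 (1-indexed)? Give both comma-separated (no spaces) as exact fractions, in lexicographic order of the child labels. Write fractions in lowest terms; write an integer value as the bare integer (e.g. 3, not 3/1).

61/3,169/12

1. join G+X (d=9) ⇒ GX; edges |G|=9/2, |X|=9/2
  updated: d(E,GX)=77/2, d(GX,Q)=55, d(GX,Z)=25/2
2. join GX+Z (d=25/2) ⇒ GXZ; edges |GX|=7/4, |Z|=25/4
  updated: d(E,GXZ)=122/3, d(GXZ,Q)=53
3. join E+GXZ (d=122/3) ⇒ EGXZ; edges |E|=61/3, |GXZ|=169/12
  updated: d(EGXZ,Q)=51
4. join EGXZ+Q (d=51) ⇒ EGQXZ; edges |EGXZ|=31/6, |Q|=51/2
final tree: ((E:61/3,((G:9/2,X:9/2):7/4,Z:25/4):169/12):31/6,Q:51/2)
total length: 985/12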